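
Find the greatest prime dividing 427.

61

427 = 7 · 61
61 is prime.
So 427 = 7 · 61; the largest prime factor is 61.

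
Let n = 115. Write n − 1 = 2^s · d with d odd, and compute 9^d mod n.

115 − 1 = 114 = 2^1 · 57, so d = 57.
9^1 ≡ 9 (mod 115)
9^2 ≡ 9^2 = 81 ≡ 81 (mod 115)
9^4 ≡ 81^2 = 6561 ≡ 6 (mod 115)
9^8 ≡ 6^2 = 36 ≡ 36 (mod 115)
9^16 ≡ 36^2 = 1296 ≡ 31 (mod 115)
9^32 ≡ 31^2 = 961 ≡ 41 (mod 115)
57 = 32 + 16 + 8 + 1 in binary powers of 2.
So 9^57 ≡ 41 · 31 · 36 · 9 ≡ 104 (mod 115).
Squaring chain: 104; never reaches −1, so base 9 is a Miller–Rabin witness that 115 is composite.

104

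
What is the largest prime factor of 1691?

89

1691 = 19 · 89
89 is prime.
So 1691 = 19 · 89; the largest prime factor is 89.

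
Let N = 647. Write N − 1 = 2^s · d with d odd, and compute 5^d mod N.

646

647 − 1 = 646 = 2^1 · 323, so d = 323.
5^1 ≡ 5 (mod 647)
5^2 ≡ 5^2 = 25 ≡ 25 (mod 647)
5^4 ≡ 25^2 = 625 ≡ 625 (mod 647)
5^8 ≡ 625^2 = 390625 ≡ 484 (mod 647)
5^16 ≡ 484^2 = 234256 ≡ 42 (mod 647)
5^32 ≡ 42^2 = 1764 ≡ 470 (mod 647)
5^64 ≡ 470^2 = 220900 ≡ 273 (mod 647)
5^128 ≡ 273^2 = 74529 ≡ 124 (mod 647)
5^256 ≡ 124^2 = 15376 ≡ 495 (mod 647)
323 = 256 + 64 + 2 + 1 in binary powers of 2.
So 5^323 ≡ 495 · 273 · 25 · 5 ≡ 646 (mod 647).
Since 5^d ≡ 646 (mod 647), base 5 does not prove 647 composite.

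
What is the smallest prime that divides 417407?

417407 is odd.
Digit sum 23, not divisible by 3.
Ends in 7: not divisible by 5.
7: 417407 = 7·59629 + 4
11: 417407 = 11·37946 + 1
13: 417407 = 13·32108 + 3
17: 417407 = 17·24553 + 6
19: 417407 = 19·21968 + 15
23: 417407 = 23·18148 + 3
29: 417407 = 29·14393 + 10
31: 417407 = 31·13464 + 23
37: 417407 = 37·11281 + 10
41: 417407 = 41·10180 + 27
43: 417407 = 43·9707 + 6
47: 417407 = 47·8881

47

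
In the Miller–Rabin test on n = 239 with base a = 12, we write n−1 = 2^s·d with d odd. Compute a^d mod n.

239 − 1 = 238 = 2^1 · 119, so d = 119.
12^1 ≡ 12 (mod 239)
12^2 ≡ 12^2 = 144 ≡ 144 (mod 239)
12^4 ≡ 144^2 = 20736 ≡ 182 (mod 239)
12^8 ≡ 182^2 = 33124 ≡ 142 (mod 239)
12^16 ≡ 142^2 = 20164 ≡ 88 (mod 239)
12^32 ≡ 88^2 = 7744 ≡ 96 (mod 239)
12^64 ≡ 96^2 = 9216 ≡ 134 (mod 239)
119 = 64 + 32 + 16 + 4 + 2 + 1 in binary powers of 2.
So 12^119 ≡ 134 · 96 · 88 · 182 · 144 · 12 ≡ 1 (mod 239).
Since 12^d ≡ 1 (mod 239), base 12 does not prove 239 composite.

1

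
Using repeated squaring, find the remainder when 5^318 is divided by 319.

136

5^1 ≡ 5 (mod 319)
5^2 ≡ 5^2 = 25 ≡ 25 (mod 319)
5^4 ≡ 25^2 = 625 ≡ 306 (mod 319)
5^8 ≡ 306^2 = 93636 ≡ 169 (mod 319)
5^16 ≡ 169^2 = 28561 ≡ 170 (mod 319)
5^32 ≡ 170^2 = 28900 ≡ 190 (mod 319)
5^64 ≡ 190^2 = 36100 ≡ 53 (mod 319)
5^128 ≡ 53^2 = 2809 ≡ 257 (mod 319)
5^256 ≡ 257^2 = 66049 ≡ 16 (mod 319)
318 = 256 + 32 + 16 + 8 + 4 + 2 in binary powers of 2.
So 5^318 ≡ 16 · 190 · 170 · 169 · 306 · 25 ≡ 136 (mod 319).
Since 136 ≠ 1, base 5 is a Fermat witness: 319 is composite.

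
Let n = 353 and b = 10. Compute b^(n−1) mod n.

1

10^1 ≡ 10 (mod 353)
10^2 ≡ 10^2 = 100 ≡ 100 (mod 353)
10^4 ≡ 100^2 = 10000 ≡ 116 (mod 353)
10^8 ≡ 116^2 = 13456 ≡ 42 (mod 353)
10^16 ≡ 42^2 = 1764 ≡ 352 (mod 353)
10^32 ≡ 352^2 = 123904 ≡ 1 (mod 353)
10^64 ≡ 1^2 = 1 ≡ 1 (mod 353)
10^128 ≡ 1^2 = 1 ≡ 1 (mod 353)
10^256 ≡ 1^2 = 1 ≡ 1 (mod 353)
352 = 256 + 64 + 32 in binary powers of 2.
So 10^352 ≡ 1 · 1 · 1 ≡ 1 (mod 353).
Since the result is 1, base 10 gives no evidence that 353 is composite.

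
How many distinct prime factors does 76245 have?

5

76245 = 3 · 25415
25415 = 5 · 5083
5083 = 13 · 391
391 = 17 · 23
76245 = 3 · 5 · 13 · 17 · 23, which has 5 distinct prime factors.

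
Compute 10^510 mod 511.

484

10^1 ≡ 10 (mod 511)
10^2 ≡ 10^2 = 100 ≡ 100 (mod 511)
10^4 ≡ 100^2 = 10000 ≡ 291 (mod 511)
10^8 ≡ 291^2 = 84681 ≡ 366 (mod 511)
10^16 ≡ 366^2 = 133956 ≡ 74 (mod 511)
10^32 ≡ 74^2 = 5476 ≡ 366 (mod 511)
10^64 ≡ 366^2 = 133956 ≡ 74 (mod 511)
10^128 ≡ 74^2 = 5476 ≡ 366 (mod 511)
10^256 ≡ 366^2 = 133956 ≡ 74 (mod 511)
510 = 256 + 128 + 64 + 32 + 16 + 8 + 4 + 2 in binary powers of 2.
So 10^510 ≡ 74 · 366 · 74 · 366 · 74 · 366 · 291 · 100 ≡ 484 (mod 511).
Since 484 ≠ 1, base 10 is a Fermat witness: 511 is composite.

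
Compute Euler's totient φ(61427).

Factor: 61427 = 19 · 53 · 61.
φ(61427) = (19−1) · (53−1) · (61−1) = 18 · 52 · 60 = 56160.

56160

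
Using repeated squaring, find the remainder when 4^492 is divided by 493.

103

4^1 ≡ 4 (mod 493)
4^2 ≡ 4^2 = 16 ≡ 16 (mod 493)
4^4 ≡ 16^2 = 256 ≡ 256 (mod 493)
4^8 ≡ 256^2 = 65536 ≡ 460 (mod 493)
4^16 ≡ 460^2 = 211600 ≡ 103 (mod 493)
4^32 ≡ 103^2 = 10609 ≡ 256 (mod 493)
4^64 ≡ 256^2 = 65536 ≡ 460 (mod 493)
4^128 ≡ 460^2 = 211600 ≡ 103 (mod 493)
4^256 ≡ 103^2 = 10609 ≡ 256 (mod 493)
492 = 256 + 128 + 64 + 32 + 8 + 4 in binary powers of 2.
So 4^492 ≡ 256 · 103 · 460 · 256 · 460 · 256 ≡ 103 (mod 493).
Since 103 ≠ 1, base 4 is a Fermat witness: 493 is composite.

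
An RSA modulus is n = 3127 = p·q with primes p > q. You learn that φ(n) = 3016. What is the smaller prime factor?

53

φ(n) = (p−1)(q−1) = n − (p+q) + 1, so p + q = 3127 − 3016 + 1 = 112.
p and q are the roots of t² − 112t + 3127 = 0.
Discriminant: 112² − 4·3127 = 12544 − 12508 = 36; √36 = 6.
q = (112 − 6)/2 = 53, p = (112 + 6)/2 = 59.
Check: 53 · 59 = 3127.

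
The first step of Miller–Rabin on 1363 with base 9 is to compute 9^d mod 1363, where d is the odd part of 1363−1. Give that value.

1363 − 1 = 1362 = 2^1 · 681, so d = 681.
9^1 ≡ 9 (mod 1363)
9^2 ≡ 9^2 = 81 ≡ 81 (mod 1363)
9^4 ≡ 81^2 = 6561 ≡ 1109 (mod 1363)
9^8 ≡ 1109^2 = 1229881 ≡ 455 (mod 1363)
9^16 ≡ 455^2 = 207025 ≡ 1212 (mod 1363)
9^32 ≡ 1212^2 = 1468944 ≡ 993 (mod 1363)
9^64 ≡ 993^2 = 986049 ≡ 600 (mod 1363)
9^128 ≡ 600^2 = 360000 ≡ 168 (mod 1363)
9^256 ≡ 168^2 = 28224 ≡ 964 (mod 1363)
9^512 ≡ 964^2 = 929296 ≡ 1093 (mod 1363)
681 = 512 + 128 + 32 + 8 + 1 in binary powers of 2.
So 9^681 ≡ 1093 · 168 · 993 · 455 · 9 ≡ 760 (mod 1363).
Squaring chain: 760; never reaches −1, so base 9 is a Miller–Rabin witness that 1363 is composite.

760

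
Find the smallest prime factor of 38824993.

83

38824993 is odd.
Digit sum 46, not divisible by 3.
Ends in 3: not divisible by 5.
7: 38824993 = 7·5546427 + 4
11: 38824993 = 11·3529544 + 9
13: 38824993 = 13·2986537 + 12
17: 38824993 = 17·2283823 + 2
19: 38824993 = 19·2043420 + 13
23: 38824993 = 23·1688043 + 4
29: 38824993 = 29·1338792 + 25
31: 38824993 = 31·1252419 + 4
37: 38824993 = 37·1049324 + 5
41: 38824993 = 41·946951 + 2
43: 38824993 = 43·902906 + 35
47: 38824993 = 47·826063 + 32
53: 38824993 = 53·732547 + 2
59: 38824993 = 59·658050 + 43
61: 38824993 = 61·636475 + 18
67: 38824993 = 67·579477 + 34
71: 38824993 = 71·546830 + 63
73: 38824993 = 73·531849 + 16
79: 38824993 = 79·491455 + 48
83: 38824993 = 83·467771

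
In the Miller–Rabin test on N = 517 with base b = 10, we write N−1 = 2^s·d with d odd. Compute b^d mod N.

43

517 − 1 = 516 = 2^2 · 129, so d = 129.
10^1 ≡ 10 (mod 517)
10^2 ≡ 10^2 = 100 ≡ 100 (mod 517)
10^4 ≡ 100^2 = 10000 ≡ 177 (mod 517)
10^8 ≡ 177^2 = 31329 ≡ 309 (mod 517)
10^16 ≡ 309^2 = 95481 ≡ 353 (mod 517)
10^32 ≡ 353^2 = 124609 ≡ 12 (mod 517)
10^64 ≡ 12^2 = 144 ≡ 144 (mod 517)
10^128 ≡ 144^2 = 20736 ≡ 56 (mod 517)
129 = 128 + 1 in binary powers of 2.
So 10^129 ≡ 56 · 10 ≡ 43 (mod 517).
Squaring chain: 43 → 298; never reaches −1, so base 10 is a Miller–Rabin witness that 517 is composite.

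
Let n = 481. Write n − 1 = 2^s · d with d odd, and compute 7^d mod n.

481 − 1 = 480 = 2^5 · 15, so d = 15.
7^1 ≡ 7 (mod 481)
7^2 ≡ 7^2 = 49 ≡ 49 (mod 481)
7^4 ≡ 49^2 = 2401 ≡ 477 (mod 481)
7^8 ≡ 477^2 = 227529 ≡ 16 (mod 481)
15 = 8 + 4 + 2 + 1 in binary powers of 2.
So 7^15 ≡ 16 · 477 · 49 · 7 ≡ 174 (mod 481).
Squaring chain: 174 → 454 → 248 → 417 → 248; never reaches −1, so base 7 is a Miller–Rabin witness that 481 is composite.

174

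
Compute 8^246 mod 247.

77

8^1 ≡ 8 (mod 247)
8^2 ≡ 8^2 = 64 ≡ 64 (mod 247)
8^4 ≡ 64^2 = 4096 ≡ 144 (mod 247)
8^8 ≡ 144^2 = 20736 ≡ 235 (mod 247)
8^16 ≡ 235^2 = 55225 ≡ 144 (mod 247)
8^32 ≡ 144^2 = 20736 ≡ 235 (mod 247)
8^64 ≡ 235^2 = 55225 ≡ 144 (mod 247)
8^128 ≡ 144^2 = 20736 ≡ 235 (mod 247)
246 = 128 + 64 + 32 + 16 + 4 + 2 in binary powers of 2.
So 8^246 ≡ 235 · 144 · 235 · 144 · 144 · 64 ≡ 77 (mod 247).
Since 77 ≠ 1, base 8 is a Fermat witness: 247 is composite.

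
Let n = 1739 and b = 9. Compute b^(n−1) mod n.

638

9^1 ≡ 9 (mod 1739)
9^2 ≡ 9^2 = 81 ≡ 81 (mod 1739)
9^4 ≡ 81^2 = 6561 ≡ 1344 (mod 1739)
9^8 ≡ 1344^2 = 1806336 ≡ 1254 (mod 1739)
9^16 ≡ 1254^2 = 1572516 ≡ 460 (mod 1739)
9^32 ≡ 460^2 = 211600 ≡ 1181 (mod 1739)
9^64 ≡ 1181^2 = 1394761 ≡ 83 (mod 1739)
9^128 ≡ 83^2 = 6889 ≡ 1672 (mod 1739)
9^256 ≡ 1672^2 = 2795584 ≡ 1011 (mod 1739)
9^512 ≡ 1011^2 = 1022121 ≡ 1328 (mod 1739)
9^1024 ≡ 1328^2 = 1763584 ≡ 238 (mod 1739)
1738 = 1024 + 512 + 128 + 64 + 8 + 2 in binary powers of 2.
So 9^1738 ≡ 238 · 1328 · 1672 · 83 · 1254 · 81 ≡ 638 (mod 1739).
Since 638 ≠ 1, base 9 is a Fermat witness: 1739 is composite.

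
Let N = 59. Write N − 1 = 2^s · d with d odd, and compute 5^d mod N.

59 − 1 = 58 = 2^1 · 29, so d = 29.
5^1 ≡ 5 (mod 59)
5^2 ≡ 5^2 = 25 ≡ 25 (mod 59)
5^4 ≡ 25^2 = 625 ≡ 35 (mod 59)
5^8 ≡ 35^2 = 1225 ≡ 45 (mod 59)
5^16 ≡ 45^2 = 2025 ≡ 19 (mod 59)
29 = 16 + 8 + 4 + 1 in binary powers of 2.
So 5^29 ≡ 19 · 45 · 35 · 5 ≡ 1 (mod 59).
Since 5^d ≡ 1 (mod 59), base 5 does not prove 59 composite.

1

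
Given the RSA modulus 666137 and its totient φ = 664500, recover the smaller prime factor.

φ(n) = (p−1)(q−1) = n − (p+q) + 1, so p + q = 666137 − 664500 + 1 = 1638.
p and q are the roots of t² − 1638t + 666137 = 0.
Discriminant: 1638² − 4·666137 = 2683044 − 2664548 = 18496; √18496 = 136.
q = (1638 − 136)/2 = 751, p = (1638 + 136)/2 = 887.
Check: 751 · 887 = 666137.

751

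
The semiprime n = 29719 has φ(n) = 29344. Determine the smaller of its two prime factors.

φ(n) = (p−1)(q−1) = n − (p+q) + 1, so p + q = 29719 − 29344 + 1 = 376.
p and q are the roots of t² − 376t + 29719 = 0.
Discriminant: 376² − 4·29719 = 141376 − 118876 = 22500; √22500 = 150.
q = (376 − 150)/2 = 113, p = (376 + 150)/2 = 263.
Check: 113 · 263 = 29719.

113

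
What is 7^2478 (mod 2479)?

7^1 ≡ 7 (mod 2479)
7^2 ≡ 7^2 = 49 ≡ 49 (mod 2479)
7^4 ≡ 49^2 = 2401 ≡ 2401 (mod 2479)
7^8 ≡ 2401^2 = 5764801 ≡ 1126 (mod 2479)
7^16 ≡ 1126^2 = 1267876 ≡ 1107 (mod 2479)
7^32 ≡ 1107^2 = 1225449 ≡ 823 (mod 2479)
7^64 ≡ 823^2 = 677329 ≡ 562 (mod 2479)
7^128 ≡ 562^2 = 315844 ≡ 1011 (mod 2479)
7^256 ≡ 1011^2 = 1022121 ≡ 773 (mod 2479)
7^512 ≡ 773^2 = 597529 ≡ 90 (mod 2479)
7^1024 ≡ 90^2 = 8100 ≡ 663 (mod 2479)
7^2048 ≡ 663^2 = 439569 ≡ 786 (mod 2479)
2478 = 2048 + 256 + 128 + 32 + 8 + 4 + 2 in binary powers of 2.
So 7^2478 ≡ 786 · 773 · 1011 · 823 · 1126 · 2401 · 49 ≡ 528 (mod 2479).
Since 528 ≠ 1, base 7 is a Fermat witness: 2479 is composite.

528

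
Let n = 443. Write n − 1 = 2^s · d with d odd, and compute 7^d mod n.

443 − 1 = 442 = 2^1 · 221, so d = 221.
7^1 ≡ 7 (mod 443)
7^2 ≡ 7^2 = 49 ≡ 49 (mod 443)
7^4 ≡ 49^2 = 2401 ≡ 186 (mod 443)
7^8 ≡ 186^2 = 34596 ≡ 42 (mod 443)
7^16 ≡ 42^2 = 1764 ≡ 435 (mod 443)
7^32 ≡ 435^2 = 189225 ≡ 64 (mod 443)
7^64 ≡ 64^2 = 4096 ≡ 109 (mod 443)
7^128 ≡ 109^2 = 11881 ≡ 363 (mod 443)
221 = 128 + 64 + 16 + 8 + 4 + 1 in binary powers of 2.
So 7^221 ≡ 363 · 109 · 435 · 42 · 186 · 7 ≡ 442 (mod 443).
Since 7^d ≡ 442 (mod 443), base 7 does not prove 443 composite.

442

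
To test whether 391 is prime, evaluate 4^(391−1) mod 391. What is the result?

4^1 ≡ 4 (mod 391)
4^2 ≡ 4^2 = 16 ≡ 16 (mod 391)
4^4 ≡ 16^2 = 256 ≡ 256 (mod 391)
4^8 ≡ 256^2 = 65536 ≡ 239 (mod 391)
4^16 ≡ 239^2 = 57121 ≡ 35 (mod 391)
4^32 ≡ 35^2 = 1225 ≡ 52 (mod 391)
4^64 ≡ 52^2 = 2704 ≡ 358 (mod 391)
4^128 ≡ 358^2 = 128164 ≡ 307 (mod 391)
4^256 ≡ 307^2 = 94249 ≡ 18 (mod 391)
390 = 256 + 128 + 4 + 2 in binary powers of 2.
So 4^390 ≡ 18 · 307 · 256 · 16 ≡ 288 (mod 391).
Since 288 ≠ 1, base 4 is a Fermat witness: 391 is composite.

288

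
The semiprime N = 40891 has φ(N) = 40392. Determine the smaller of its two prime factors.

φ(n) = (p−1)(q−1) = n − (p+q) + 1, so p + q = 40891 − 40392 + 1 = 500.
p and q are the roots of t² − 500t + 40891 = 0.
Discriminant: 500² − 4·40891 = 250000 − 163564 = 86436; √86436 = 294.
q = (500 − 294)/2 = 103, p = (500 + 294)/2 = 397.
Check: 103 · 397 = 40891.

103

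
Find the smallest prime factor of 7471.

31

7471 is odd.
Digit sum 19, not divisible by 3.
Ends in 1: not divisible by 5.
7: 7471 = 7·1067 + 2
11: 7471 = 11·679 + 2
13: 7471 = 13·574 + 9
17: 7471 = 17·439 + 8
19: 7471 = 19·393 + 4
23: 7471 = 23·324 + 19
29: 7471 = 29·257 + 18
31: 7471 = 31·241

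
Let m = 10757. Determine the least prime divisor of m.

31

10757 is odd.
Digit sum 20, not divisible by 3.
Ends in 7: not divisible by 5.
7: 10757 = 7·1536 + 5
11: 10757 = 11·977 + 10
13: 10757 = 13·827 + 6
17: 10757 = 17·632 + 13
19: 10757 = 19·566 + 3
23: 10757 = 23·467 + 16
29: 10757 = 29·370 + 27
31: 10757 = 31·347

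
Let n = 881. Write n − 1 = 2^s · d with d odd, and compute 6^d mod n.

767

881 − 1 = 880 = 2^4 · 55, so d = 55.
6^1 ≡ 6 (mod 881)
6^2 ≡ 6^2 = 36 ≡ 36 (mod 881)
6^4 ≡ 36^2 = 1296 ≡ 415 (mod 881)
6^8 ≡ 415^2 = 172225 ≡ 430 (mod 881)
6^16 ≡ 430^2 = 184900 ≡ 771 (mod 881)
6^32 ≡ 771^2 = 594441 ≡ 647 (mod 881)
55 = 32 + 16 + 4 + 2 + 1 in binary powers of 2.
So 6^55 ≡ 647 · 771 · 415 · 36 · 6 ≡ 767 (mod 881).
Squaring chain: 767 → 662 → 387 → 880; reaches −1, so base 6 does not prove 881 composite.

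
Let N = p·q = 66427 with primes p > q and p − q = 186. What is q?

Since p = q + 186, we have 66427 = q(q + 186), so q² + 186q − 66427 = 0.
Discriminant: 186² + 4·66427 = 34596 + 265708 = 300304; √300304 = 548.
q = (−186 + 548)/2 = 181, and p = q + 186 = 367.
Check: 181 · 367 = 66427.

181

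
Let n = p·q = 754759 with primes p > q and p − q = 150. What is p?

Since p = q + 150, we have 754759 = q(q + 150), so q² + 150q − 754759 = 0.
Discriminant: 150² + 4·754759 = 22500 + 3019036 = 3041536; √3041536 = 1744.
q = (−150 + 1744)/2 = 797, and p = q + 150 = 947.
Check: 797 · 947 = 754759.

947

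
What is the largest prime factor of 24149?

24149 = 19 · 1271
1271 = 31 · 41
41 is prime.
So 24149 = 19 · 31 · 41; the largest prime factor is 41.

41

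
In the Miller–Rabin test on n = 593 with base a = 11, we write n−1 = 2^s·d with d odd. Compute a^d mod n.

384

593 − 1 = 592 = 2^4 · 37, so d = 37.
11^1 ≡ 11 (mod 593)
11^2 ≡ 11^2 = 121 ≡ 121 (mod 593)
11^4 ≡ 121^2 = 14641 ≡ 409 (mod 593)
11^8 ≡ 409^2 = 167281 ≡ 55 (mod 593)
11^16 ≡ 55^2 = 3025 ≡ 60 (mod 593)
11^32 ≡ 60^2 = 3600 ≡ 42 (mod 593)
37 = 32 + 4 + 1 in binary powers of 2.
So 11^37 ≡ 42 · 409 · 11 ≡ 384 (mod 593).
Squaring chain: 384 → 392 → 77 → 592; reaches −1, so base 11 does not prove 593 composite.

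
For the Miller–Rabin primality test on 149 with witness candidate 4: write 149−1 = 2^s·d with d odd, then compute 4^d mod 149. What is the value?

148

149 − 1 = 148 = 2^2 · 37, so d = 37.
4^1 ≡ 4 (mod 149)
4^2 ≡ 4^2 = 16 ≡ 16 (mod 149)
4^4 ≡ 16^2 = 256 ≡ 107 (mod 149)
4^8 ≡ 107^2 = 11449 ≡ 125 (mod 149)
4^16 ≡ 125^2 = 15625 ≡ 129 (mod 149)
4^32 ≡ 129^2 = 16641 ≡ 102 (mod 149)
37 = 32 + 4 + 1 in binary powers of 2.
So 4^37 ≡ 102 · 107 · 4 ≡ 148 (mod 149).
Since 4^d ≡ 148 (mod 149), base 4 does not prove 149 composite.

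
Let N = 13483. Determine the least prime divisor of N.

13483 is odd.
Digit sum 19, not divisible by 3.
Ends in 3: not divisible by 5.
7: 13483 = 7·1926 + 1
11: 13483 = 11·1225 + 8
13: 13483 = 13·1037 + 2
17: 13483 = 17·793 + 2
19: 13483 = 19·709 + 12
23: 13483 = 23·586 + 5
29: 13483 = 29·464 + 27
31: 13483 = 31·434 + 29
37: 13483 = 37·364 + 15
41: 13483 = 41·328 + 35
43: 13483 = 43·313 + 24
47: 13483 = 47·286 + 41
53: 13483 = 53·254 + 21
59: 13483 = 59·228 + 31
61: 13483 = 61·221 + 2
67: 13483 = 67·201 + 16
71: 13483 = 71·189 + 64
73: 13483 = 73·184 + 51
79: 13483 = 79·170 + 53
83: 13483 = 83·162 + 37
89: 13483 = 89·151 + 44
97: 13483 = 97·139

97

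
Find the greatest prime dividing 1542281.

89

1542281 = 13 · 118637
118637 = 31 · 3827
3827 = 43 · 89
89 is prime.
So 1542281 = 13 · 31 · 43 · 89; the largest prime factor is 89.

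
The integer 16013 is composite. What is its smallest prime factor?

67

16013 is odd.
Digit sum 11, not divisible by 3.
Ends in 3: not divisible by 5.
7: 16013 = 7·2287 + 4
11: 16013 = 11·1455 + 8
13: 16013 = 13·1231 + 10
17: 16013 = 17·941 + 16
19: 16013 = 19·842 + 15
23: 16013 = 23·696 + 5
29: 16013 = 29·552 + 5
31: 16013 = 31·516 + 17
37: 16013 = 37·432 + 29
41: 16013 = 41·390 + 23
43: 16013 = 43·372 + 17
47: 16013 = 47·340 + 33
53: 16013 = 53·302 + 7
59: 16013 = 59·271 + 24
61: 16013 = 61·262 + 31
67: 16013 = 67·239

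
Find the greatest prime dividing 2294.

37

2294 = 2 · 1147
1147 = 31 · 37
37 is prime.
So 2294 = 2 · 31 · 37; the largest prime factor is 37.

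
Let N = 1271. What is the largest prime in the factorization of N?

1271 = 31 · 41
41 is prime.
So 1271 = 31 · 41; the largest prime factor is 41.

41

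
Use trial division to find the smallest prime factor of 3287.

3287 is odd.
Digit sum 20, not divisible by 3.
Ends in 7: not divisible by 5.
7: 3287 = 7·469 + 4
11: 3287 = 11·298 + 9
13: 3287 = 13·252 + 11
17: 3287 = 17·193 + 6
19: 3287 = 19·173

19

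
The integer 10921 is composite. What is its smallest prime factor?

10921 is odd.
Digit sum 13, not divisible by 3.
Ends in 1: not divisible by 5.
7: 10921 = 7·1560 + 1
11: 10921 = 11·992 + 9
13: 10921 = 13·840 + 1
17: 10921 = 17·642 + 7
19: 10921 = 19·574 + 15
23: 10921 = 23·474 + 19
29: 10921 = 29·376 + 17
31: 10921 = 31·352 + 9
37: 10921 = 37·295 + 6
41: 10921 = 41·266 + 15
43: 10921 = 43·253 + 42
47: 10921 = 47·232 + 17
53: 10921 = 53·206 + 3
59: 10921 = 59·185 + 6
61: 10921 = 61·179 + 2
67: 10921 = 67·163

67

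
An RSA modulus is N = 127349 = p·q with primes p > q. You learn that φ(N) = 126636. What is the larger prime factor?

φ(n) = (p−1)(q−1) = n − (p+q) + 1, so p + q = 127349 − 126636 + 1 = 714.
p and q are the roots of t² − 714t + 127349 = 0.
Discriminant: 714² − 4·127349 = 509796 − 509396 = 400; √400 = 20.
q = (714 − 20)/2 = 347, p = (714 + 20)/2 = 367.
Check: 347 · 367 = 127349.

367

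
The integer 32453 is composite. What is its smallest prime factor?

17

32453 is odd.
Digit sum 17, not divisible by 3.
Ends in 3: not divisible by 5.
7: 32453 = 7·4636 + 1
11: 32453 = 11·2950 + 3
13: 32453 = 13·2496 + 5
17: 32453 = 17·1909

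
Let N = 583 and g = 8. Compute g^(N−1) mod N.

8^1 ≡ 8 (mod 583)
8^2 ≡ 8^2 = 64 ≡ 64 (mod 583)
8^4 ≡ 64^2 = 4096 ≡ 15 (mod 583)
8^8 ≡ 15^2 = 225 ≡ 225 (mod 583)
8^16 ≡ 225^2 = 50625 ≡ 487 (mod 583)
8^32 ≡ 487^2 = 237169 ≡ 471 (mod 583)
8^64 ≡ 471^2 = 221841 ≡ 301 (mod 583)
8^128 ≡ 301^2 = 90601 ≡ 236 (mod 583)
8^256 ≡ 236^2 = 55696 ≡ 311 (mod 583)
8^512 ≡ 311^2 = 96721 ≡ 526 (mod 583)
582 = 512 + 64 + 4 + 2 in binary powers of 2.
So 8^582 ≡ 526 · 301 · 15 · 64 ≡ 196 (mod 583).
Since 196 ≠ 1, base 8 is a Fermat witness: 583 is composite.

196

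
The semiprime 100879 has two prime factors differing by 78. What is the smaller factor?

281

Since p = q + 78, we have 100879 = q(q + 78), so q² + 78q − 100879 = 0.
Discriminant: 78² + 4·100879 = 6084 + 403516 = 409600; √409600 = 640.
q = (−78 + 640)/2 = 281, and p = q + 78 = 359.
Check: 281 · 359 = 100879.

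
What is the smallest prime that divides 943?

23

943 is odd.
Digit sum 16, not divisible by 3.
Ends in 3: not divisible by 5.
7: 943 = 7·134 + 5
11: 943 = 11·85 + 8
13: 943 = 13·72 + 7
17: 943 = 17·55 + 8
19: 943 = 19·49 + 12
23: 943 = 23·41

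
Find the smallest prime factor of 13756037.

13756037 is odd.
Digit sum 32, not divisible by 3.
Ends in 7: not divisible by 5.
7: 13756037 = 7·1965148 + 1
11: 13756037 = 11·1250548 + 9
13: 13756037 = 13·1058156 + 9
17: 13756037 = 17·809178 + 11
19: 13756037 = 19·724001 + 18
23: 13756037 = 23·598088 + 13
29: 13756037 = 29·474346 + 3
31: 13756037 = 31·443743 + 4
37: 13756037 = 37·371784 + 29
41: 13756037 = 41·335513 + 4
43: 13756037 = 43·319907 + 36
47: 13756037 = 47·292681 + 30
53: 13756037 = 53·259547 + 46
59: 13756037 = 59·233153 + 10
61: 13756037 = 61·225508 + 49
67: 13756037 = 67·205313 + 66
71: 13756037 = 71·193747

71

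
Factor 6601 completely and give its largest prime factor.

6601 = 7 · 943
943 = 23 · 41
41 is prime.
So 6601 = 7 · 23 · 41; the largest prime factor is 41.

41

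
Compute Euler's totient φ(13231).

13000

Factor: 13231 = 101 · 131.
φ(13231) = (101−1) · (131−1) = 100 · 130 = 13000.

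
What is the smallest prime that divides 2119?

13

2119 is odd.
Digit sum 13, not divisible by 3.
Ends in 9: not divisible by 5.
7: 2119 = 7·302 + 5
11: 2119 = 11·192 + 7
13: 2119 = 13·163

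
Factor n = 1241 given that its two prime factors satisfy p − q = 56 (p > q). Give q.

Since p = q + 56, we have 1241 = q(q + 56), so q² + 56q − 1241 = 0.
Discriminant: 56² + 4·1241 = 3136 + 4964 = 8100; √8100 = 90.
q = (−56 + 90)/2 = 17, and p = q + 56 = 73.
Check: 17 · 73 = 1241.

17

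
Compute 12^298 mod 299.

196

12^1 ≡ 12 (mod 299)
12^2 ≡ 12^2 = 144 ≡ 144 (mod 299)
12^4 ≡ 144^2 = 20736 ≡ 105 (mod 299)
12^8 ≡ 105^2 = 11025 ≡ 261 (mod 299)
12^16 ≡ 261^2 = 68121 ≡ 248 (mod 299)
12^32 ≡ 248^2 = 61504 ≡ 209 (mod 299)
12^64 ≡ 209^2 = 43681 ≡ 27 (mod 299)
12^128 ≡ 27^2 = 729 ≡ 131 (mod 299)
12^256 ≡ 131^2 = 17161 ≡ 118 (mod 299)
298 = 256 + 32 + 8 + 2 in binary powers of 2.
So 12^298 ≡ 118 · 209 · 261 · 144 ≡ 196 (mod 299).
Since 196 ≠ 1, base 12 is a Fermat witness: 299 is composite.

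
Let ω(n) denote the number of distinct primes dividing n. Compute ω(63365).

63365 = 5 · 12673
12673 = 19 · 667
667 = 23 · 29
63365 = 5 · 19 · 23 · 29, which has 4 distinct prime factors.

4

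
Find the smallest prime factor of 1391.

13

1391 is odd.
Digit sum 14, not divisible by 3.
Ends in 1: not divisible by 5.
7: 1391 = 7·198 + 5
11: 1391 = 11·126 + 5
13: 1391 = 13·107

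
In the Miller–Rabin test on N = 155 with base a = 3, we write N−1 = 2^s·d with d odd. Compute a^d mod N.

155 − 1 = 154 = 2^1 · 77, so d = 77.
3^1 ≡ 3 (mod 155)
3^2 ≡ 3^2 = 9 ≡ 9 (mod 155)
3^4 ≡ 9^2 = 81 ≡ 81 (mod 155)
3^8 ≡ 81^2 = 6561 ≡ 51 (mod 155)
3^16 ≡ 51^2 = 2601 ≡ 121 (mod 155)
3^32 ≡ 121^2 = 14641 ≡ 71 (mod 155)
3^64 ≡ 71^2 = 5041 ≡ 81 (mod 155)
77 = 64 + 8 + 4 + 1 in binary powers of 2.
So 3^77 ≡ 81 · 51 · 81 · 3 ≡ 53 (mod 155).
Squaring chain: 53; never reaches −1, so base 3 is a Miller–Rabin witness that 155 is composite.

53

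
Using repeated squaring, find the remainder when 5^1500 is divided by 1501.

64

5^1 ≡ 5 (mod 1501)
5^2 ≡ 5^2 = 25 ≡ 25 (mod 1501)
5^4 ≡ 25^2 = 625 ≡ 625 (mod 1501)
5^8 ≡ 625^2 = 390625 ≡ 365 (mod 1501)
5^16 ≡ 365^2 = 133225 ≡ 1137 (mod 1501)
5^32 ≡ 1137^2 = 1292769 ≡ 408 (mod 1501)
5^64 ≡ 408^2 = 166464 ≡ 1354 (mod 1501)
5^128 ≡ 1354^2 = 1833316 ≡ 595 (mod 1501)
5^256 ≡ 595^2 = 354025 ≡ 1290 (mod 1501)
5^512 ≡ 1290^2 = 1664100 ≡ 992 (mod 1501)
5^1024 ≡ 992^2 = 984064 ≡ 909 (mod 1501)
1500 = 1024 + 256 + 128 + 64 + 16 + 8 + 4 in binary powers of 2.
So 5^1500 ≡ 909 · 1290 · 595 · 1354 · 1137 · 365 · 625 ≡ 64 (mod 1501).
Since 64 ≠ 1, base 5 is a Fermat witness: 1501 is composite.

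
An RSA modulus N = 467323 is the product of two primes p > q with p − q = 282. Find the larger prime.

Since p = q + 282, we have 467323 = q(q + 282), so q² + 282q − 467323 = 0.
Discriminant: 282² + 4·467323 = 79524 + 1869292 = 1948816; √1948816 = 1396.
q = (−282 + 1396)/2 = 557, and p = q + 282 = 839.
Check: 557 · 839 = 467323.

839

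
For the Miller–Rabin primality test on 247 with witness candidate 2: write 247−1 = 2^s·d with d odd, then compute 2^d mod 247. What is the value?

247 − 1 = 246 = 2^1 · 123, so d = 123.
2^1 ≡ 2 (mod 247)
2^2 ≡ 2^2 = 4 ≡ 4 (mod 247)
2^4 ≡ 4^2 = 16 ≡ 16 (mod 247)
2^8 ≡ 16^2 = 256 ≡ 9 (mod 247)
2^16 ≡ 9^2 = 81 ≡ 81 (mod 247)
2^32 ≡ 81^2 = 6561 ≡ 139 (mod 247)
2^64 ≡ 139^2 = 19321 ≡ 55 (mod 247)
123 = 64 + 32 + 16 + 8 + 2 + 1 in binary powers of 2.
So 2^123 ≡ 55 · 139 · 81 · 9 · 4 · 2 ≡ 164 (mod 247).
Squaring chain: 164; never reaches −1, so base 2 is a Miller–Rabin witness that 247 is composite.

164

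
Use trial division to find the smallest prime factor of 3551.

53

3551 is odd.
Digit sum 14, not divisible by 3.
Ends in 1: not divisible by 5.
7: 3551 = 7·507 + 2
11: 3551 = 11·322 + 9
13: 3551 = 13·273 + 2
17: 3551 = 17·208 + 15
19: 3551 = 19·186 + 17
23: 3551 = 23·154 + 9
29: 3551 = 29·122 + 13
31: 3551 = 31·114 + 17
37: 3551 = 37·95 + 36
41: 3551 = 41·86 + 25
43: 3551 = 43·82 + 25
47: 3551 = 47·75 + 26
53: 3551 = 53·67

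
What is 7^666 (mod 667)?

7^1 ≡ 7 (mod 667)
7^2 ≡ 7^2 = 49 ≡ 49 (mod 667)
7^4 ≡ 49^2 = 2401 ≡ 400 (mod 667)
7^8 ≡ 400^2 = 160000 ≡ 587 (mod 667)
7^16 ≡ 587^2 = 344569 ≡ 397 (mod 667)
7^32 ≡ 397^2 = 157609 ≡ 197 (mod 667)
7^64 ≡ 197^2 = 38809 ≡ 123 (mod 667)
7^128 ≡ 123^2 = 15129 ≡ 455 (mod 667)
7^256 ≡ 455^2 = 207025 ≡ 255 (mod 667)
7^512 ≡ 255^2 = 65025 ≡ 326 (mod 667)
666 = 512 + 128 + 16 + 8 + 2 in binary powers of 2.
So 7^666 ≡ 326 · 455 · 397 · 587 · 49 ≡ 326 (mod 667).
Since 326 ≠ 1, base 7 is a Fermat witness: 667 is composite.

326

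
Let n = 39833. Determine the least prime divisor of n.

61

39833 is odd.
Digit sum 26, not divisible by 3.
Ends in 3: not divisible by 5.
7: 39833 = 7·5690 + 3
11: 39833 = 11·3621 + 2
13: 39833 = 13·3064 + 1
17: 39833 = 17·2343 + 2
19: 39833 = 19·2096 + 9
23: 39833 = 23·1731 + 20
29: 39833 = 29·1373 + 16
31: 39833 = 31·1284 + 29
37: 39833 = 37·1076 + 21
41: 39833 = 41·971 + 22
43: 39833 = 43·926 + 15
47: 39833 = 47·847 + 24
53: 39833 = 53·751 + 30
59: 39833 = 59·675 + 8
61: 39833 = 61·653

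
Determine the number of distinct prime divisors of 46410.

6

46410 = 2 · 23205
23205 = 3 · 7735
7735 = 5 · 1547
1547 = 7 · 221
221 = 13 · 17
46410 = 2 · 3 · 5 · 7 · 13 · 17, which has 6 distinct prime factors.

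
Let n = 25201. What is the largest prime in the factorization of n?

25201 = 11 · 2291
2291 = 29 · 79
79 is prime.
So 25201 = 11 · 29 · 79; the largest prime factor is 79.

79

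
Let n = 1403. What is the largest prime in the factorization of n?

1403 = 23 · 61
61 is prime.
So 1403 = 23 · 61; the largest prime factor is 61.

61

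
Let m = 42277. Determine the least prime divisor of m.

67

42277 is odd.
Digit sum 22, not divisible by 3.
Ends in 7: not divisible by 5.
7: 42277 = 7·6039 + 4
11: 42277 = 11·3843 + 4
13: 42277 = 13·3252 + 1
17: 42277 = 17·2486 + 15
19: 42277 = 19·2225 + 2
23: 42277 = 23·1838 + 3
29: 42277 = 29·1457 + 24
31: 42277 = 31·1363 + 24
37: 42277 = 37·1142 + 23
41: 42277 = 41·1031 + 6
43: 42277 = 43·983 + 8
47: 42277 = 47·899 + 24
53: 42277 = 53·797 + 36
59: 42277 = 59·716 + 33
61: 42277 = 61·693 + 4
67: 42277 = 67·631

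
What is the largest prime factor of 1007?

53

1007 = 19 · 53
53 is prime.
So 1007 = 19 · 53; the largest prime factor is 53.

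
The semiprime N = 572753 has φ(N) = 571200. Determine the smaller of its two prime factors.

601

φ(n) = (p−1)(q−1) = n − (p+q) + 1, so p + q = 572753 − 571200 + 1 = 1554.
p and q are the roots of t² − 1554t + 572753 = 0.
Discriminant: 1554² − 4·572753 = 2414916 − 2291012 = 123904; √123904 = 352.
q = (1554 − 352)/2 = 601, p = (1554 + 352)/2 = 953.
Check: 601 · 953 = 572753.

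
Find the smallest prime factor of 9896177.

9896177 is odd.
Digit sum 47, not divisible by 3.
Ends in 7: not divisible by 5.
7: 9896177 = 7·1413739 + 4
11: 9896177 = 11·899652 + 5
13: 9896177 = 13·761244 + 5
17: 9896177 = 17·582128 + 1
19: 9896177 = 19·520851 + 8
23: 9896177 = 23·430268 + 13
29: 9896177 = 29·341247 + 14
31: 9896177 = 31·319231 + 16
37: 9896177 = 37·267464 + 9
41: 9896177 = 41·241370 + 7
43: 9896177 = 43·230143 + 28
47: 9896177 = 47·210556 + 45
53: 9896177 = 53·186720 + 17
59: 9896177 = 59·167731 + 48
61: 9896177 = 61·162232 + 25
67: 9896177 = 67·147704 + 9
71: 9896177 = 71·139382 + 55
73: 9896177 = 73·135564 + 5
79: 9896177 = 79·125268 + 5
83: 9896177 = 83·119231 + 4
89: 9896177 = 89·111193

89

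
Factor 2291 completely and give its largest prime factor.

2291 = 29 · 79
79 is prime.
So 2291 = 29 · 79; the largest prime factor is 79.

79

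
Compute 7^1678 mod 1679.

7^1 ≡ 7 (mod 1679)
7^2 ≡ 7^2 = 49 ≡ 49 (mod 1679)
7^4 ≡ 49^2 = 2401 ≡ 722 (mod 1679)
7^8 ≡ 722^2 = 521284 ≡ 794 (mod 1679)
7^16 ≡ 794^2 = 630436 ≡ 811 (mod 1679)
7^32 ≡ 811^2 = 657721 ≡ 1232 (mod 1679)
7^64 ≡ 1232^2 = 1517824 ≡ 8 (mod 1679)
7^128 ≡ 8^2 = 64 ≡ 64 (mod 1679)
7^256 ≡ 64^2 = 4096 ≡ 738 (mod 1679)
7^512 ≡ 738^2 = 544644 ≡ 648 (mod 1679)
7^1024 ≡ 648^2 = 419904 ≡ 154 (mod 1679)
1678 = 1024 + 512 + 128 + 8 + 4 + 2 in binary powers of 2.
So 7^1678 ≡ 154 · 648 · 64 · 794 · 722 · 49 ≡ 441 (mod 1679).
Since 441 ≠ 1, base 7 is a Fermat witness: 1679 is composite.

441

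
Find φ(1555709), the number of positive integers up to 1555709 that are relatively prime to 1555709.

1508416

Factor: 1555709 = 53 · 149 · 197.
φ(1555709) = (53−1) · (149−1) · (197−1) = 52 · 148 · 196 = 1508416.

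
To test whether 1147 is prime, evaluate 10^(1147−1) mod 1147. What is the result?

963

10^1 ≡ 10 (mod 1147)
10^2 ≡ 10^2 = 100 ≡ 100 (mod 1147)
10^4 ≡ 100^2 = 10000 ≡ 824 (mod 1147)
10^8 ≡ 824^2 = 678976 ≡ 1099 (mod 1147)
10^16 ≡ 1099^2 = 1207801 ≡ 10 (mod 1147)
10^32 ≡ 10^2 = 100 ≡ 100 (mod 1147)
10^64 ≡ 100^2 = 10000 ≡ 824 (mod 1147)
10^128 ≡ 824^2 = 678976 ≡ 1099 (mod 1147)
10^256 ≡ 1099^2 = 1207801 ≡ 10 (mod 1147)
10^512 ≡ 10^2 = 100 ≡ 100 (mod 1147)
10^1024 ≡ 100^2 = 10000 ≡ 824 (mod 1147)
1146 = 1024 + 64 + 32 + 16 + 8 + 2 in binary powers of 2.
So 10^1146 ≡ 824 · 824 · 100 · 10 · 1099 · 100 ≡ 963 (mod 1147).
Since 963 ≠ 1, base 10 is a Fermat witness: 1147 is composite.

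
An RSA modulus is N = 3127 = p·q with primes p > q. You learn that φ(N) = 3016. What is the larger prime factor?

59

φ(n) = (p−1)(q−1) = n − (p+q) + 1, so p + q = 3127 − 3016 + 1 = 112.
p and q are the roots of t² − 112t + 3127 = 0.
Discriminant: 112² − 4·3127 = 12544 − 12508 = 36; √36 = 6.
q = (112 − 6)/2 = 53, p = (112 + 6)/2 = 59.
Check: 53 · 59 = 3127.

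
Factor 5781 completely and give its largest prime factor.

5781 = 3 · 1927
1927 = 41 · 47
47 is prime.
So 5781 = 3 · 41 · 47; the largest prime factor is 47.

47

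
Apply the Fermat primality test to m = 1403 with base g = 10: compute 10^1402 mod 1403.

1361

10^1 ≡ 10 (mod 1403)
10^2 ≡ 10^2 = 100 ≡ 100 (mod 1403)
10^4 ≡ 100^2 = 10000 ≡ 179 (mod 1403)
10^8 ≡ 179^2 = 32041 ≡ 1175 (mod 1403)
10^16 ≡ 1175^2 = 1380625 ≡ 73 (mod 1403)
10^32 ≡ 73^2 = 5329 ≡ 1120 (mod 1403)
10^64 ≡ 1120^2 = 1254400 ≡ 118 (mod 1403)
10^128 ≡ 118^2 = 13924 ≡ 1297 (mod 1403)
10^256 ≡ 1297^2 = 1682209 ≡ 12 (mod 1403)
10^512 ≡ 12^2 = 144 ≡ 144 (mod 1403)
10^1024 ≡ 144^2 = 20736 ≡ 1094 (mod 1403)
1402 = 1024 + 256 + 64 + 32 + 16 + 8 + 2 in binary powers of 2.
So 10^1402 ≡ 1094 · 12 · 118 · 1120 · 73 · 1175 · 100 ≡ 1361 (mod 1403).
Since 1361 ≠ 1, base 10 is a Fermat witness: 1403 is composite.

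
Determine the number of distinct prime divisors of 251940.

6

251940 = 2^2 · 62985
62985 = 3 · 20995
20995 = 5 · 4199
4199 = 13 · 323
323 = 17 · 19
251940 = 2^2 · 3 · 5 · 13 · 17 · 19, which has 6 distinct prime factors.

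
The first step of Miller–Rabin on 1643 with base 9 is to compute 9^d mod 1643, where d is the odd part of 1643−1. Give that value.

820

1643 − 1 = 1642 = 2^1 · 821, so d = 821.
9^1 ≡ 9 (mod 1643)
9^2 ≡ 9^2 = 81 ≡ 81 (mod 1643)
9^4 ≡ 81^2 = 6561 ≡ 1632 (mod 1643)
9^8 ≡ 1632^2 = 2663424 ≡ 121 (mod 1643)
9^16 ≡ 121^2 = 14641 ≡ 1497 (mod 1643)
9^32 ≡ 1497^2 = 2241009 ≡ 1600 (mod 1643)
9^64 ≡ 1600^2 = 2560000 ≡ 206 (mod 1643)
9^128 ≡ 206^2 = 42436 ≡ 1361 (mod 1643)
9^256 ≡ 1361^2 = 1852321 ≡ 660 (mod 1643)
9^512 ≡ 660^2 = 435600 ≡ 205 (mod 1643)
821 = 512 + 256 + 32 + 16 + 4 + 1 in binary powers of 2.
So 9^821 ≡ 205 · 660 · 1600 · 1497 · 1632 · 9 ≡ 820 (mod 1643).
Squaring chain: 820; never reaches −1, so base 9 is a Miller–Rabin witness that 1643 is composite.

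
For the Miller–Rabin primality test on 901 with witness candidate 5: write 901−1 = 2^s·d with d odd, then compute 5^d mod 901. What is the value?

277

901 − 1 = 900 = 2^2 · 225, so d = 225.
5^1 ≡ 5 (mod 901)
5^2 ≡ 5^2 = 25 ≡ 25 (mod 901)
5^4 ≡ 25^2 = 625 ≡ 625 (mod 901)
5^8 ≡ 625^2 = 390625 ≡ 492 (mod 901)
5^16 ≡ 492^2 = 242064 ≡ 596 (mod 901)
5^32 ≡ 596^2 = 355216 ≡ 222 (mod 901)
5^64 ≡ 222^2 = 49284 ≡ 630 (mod 901)
5^128 ≡ 630^2 = 396900 ≡ 460 (mod 901)
225 = 128 + 64 + 32 + 1 in binary powers of 2.
So 5^225 ≡ 460 · 630 · 222 · 5 ≡ 277 (mod 901).
Squaring chain: 277 → 144; never reaches −1, so base 5 is a Miller–Rabin witness that 901 is composite.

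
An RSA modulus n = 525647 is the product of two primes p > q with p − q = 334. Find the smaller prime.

Since p = q + 334, we have 525647 = q(q + 334), so q² + 334q − 525647 = 0.
Discriminant: 334² + 4·525647 = 111556 + 2102588 = 2214144; √2214144 = 1488.
q = (−334 + 1488)/2 = 577, and p = q + 334 = 911.
Check: 577 · 911 = 525647.

577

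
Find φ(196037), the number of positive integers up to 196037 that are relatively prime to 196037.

185472

Factor: 196037 = 43 · 47 · 97.
φ(196037) = (43−1) · (47−1) · (97−1) = 42 · 46 · 96 = 185472.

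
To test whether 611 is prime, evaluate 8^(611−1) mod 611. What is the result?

155

8^1 ≡ 8 (mod 611)
8^2 ≡ 8^2 = 64 ≡ 64 (mod 611)
8^4 ≡ 64^2 = 4096 ≡ 430 (mod 611)
8^8 ≡ 430^2 = 184900 ≡ 378 (mod 611)
8^16 ≡ 378^2 = 142884 ≡ 521 (mod 611)
8^32 ≡ 521^2 = 271441 ≡ 157 (mod 611)
8^64 ≡ 157^2 = 24649 ≡ 209 (mod 611)
8^128 ≡ 209^2 = 43681 ≡ 300 (mod 611)
8^256 ≡ 300^2 = 90000 ≡ 183 (mod 611)
8^512 ≡ 183^2 = 33489 ≡ 495 (mod 611)
610 = 512 + 64 + 32 + 2 in binary powers of 2.
So 8^610 ≡ 495 · 209 · 157 · 64 ≡ 155 (mod 611).
Since 155 ≠ 1, base 8 is a Fermat witness: 611 is composite.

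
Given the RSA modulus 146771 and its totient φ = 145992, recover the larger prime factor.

463

φ(n) = (p−1)(q−1) = n − (p+q) + 1, so p + q = 146771 − 145992 + 1 = 780.
p and q are the roots of t² − 780t + 146771 = 0.
Discriminant: 780² − 4·146771 = 608400 − 587084 = 21316; √21316 = 146.
q = (780 − 146)/2 = 317, p = (780 + 146)/2 = 463.
Check: 317 · 463 = 146771.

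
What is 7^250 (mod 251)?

7^1 ≡ 7 (mod 251)
7^2 ≡ 7^2 = 49 ≡ 49 (mod 251)
7^4 ≡ 49^2 = 2401 ≡ 142 (mod 251)
7^8 ≡ 142^2 = 20164 ≡ 84 (mod 251)
7^16 ≡ 84^2 = 7056 ≡ 28 (mod 251)
7^32 ≡ 28^2 = 784 ≡ 31 (mod 251)
7^64 ≡ 31^2 = 961 ≡ 208 (mod 251)
7^128 ≡ 208^2 = 43264 ≡ 92 (mod 251)
250 = 128 + 64 + 32 + 16 + 8 + 2 in binary powers of 2.
So 7^250 ≡ 92 · 208 · 31 · 28 · 84 · 49 ≡ 1 (mod 251).
Since the result is 1, base 7 gives no evidence that 251 is composite.

1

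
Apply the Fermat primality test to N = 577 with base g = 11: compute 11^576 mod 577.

1

11^1 ≡ 11 (mod 577)
11^2 ≡ 11^2 = 121 ≡ 121 (mod 577)
11^4 ≡ 121^2 = 14641 ≡ 216 (mod 577)
11^8 ≡ 216^2 = 46656 ≡ 496 (mod 577)
11^16 ≡ 496^2 = 246016 ≡ 214 (mod 577)
11^32 ≡ 214^2 = 45796 ≡ 213 (mod 577)
11^64 ≡ 213^2 = 45369 ≡ 363 (mod 577)
11^128 ≡ 363^2 = 131769 ≡ 213 (mod 577)
11^256 ≡ 213^2 = 45369 ≡ 363 (mod 577)
11^512 ≡ 363^2 = 131769 ≡ 213 (mod 577)
576 = 512 + 64 in binary powers of 2.
So 11^576 ≡ 213 · 363 ≡ 1 (mod 577).
Since the result is 1, base 11 gives no evidence that 577 is composite.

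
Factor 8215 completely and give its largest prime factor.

53

8215 = 5 · 1643
1643 = 31 · 53
53 is prime.
So 8215 = 5 · 31 · 53; the largest prime factor is 53.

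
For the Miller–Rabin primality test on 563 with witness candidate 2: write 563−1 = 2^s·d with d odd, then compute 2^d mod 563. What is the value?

562

563 − 1 = 562 = 2^1 · 281, so d = 281.
2^1 ≡ 2 (mod 563)
2^2 ≡ 2^2 = 4 ≡ 4 (mod 563)
2^4 ≡ 4^2 = 16 ≡ 16 (mod 563)
2^8 ≡ 16^2 = 256 ≡ 256 (mod 563)
2^16 ≡ 256^2 = 65536 ≡ 228 (mod 563)
2^32 ≡ 228^2 = 51984 ≡ 188 (mod 563)
2^64 ≡ 188^2 = 35344 ≡ 438 (mod 563)
2^128 ≡ 438^2 = 191844 ≡ 424 (mod 563)
2^256 ≡ 424^2 = 179776 ≡ 179 (mod 563)
281 = 256 + 16 + 8 + 1 in binary powers of 2.
So 2^281 ≡ 179 · 228 · 256 · 2 ≡ 562 (mod 563).
Since 2^d ≡ 562 (mod 563), base 2 does not prove 563 composite.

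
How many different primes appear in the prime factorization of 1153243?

1153243 = 7 · 164749
164749 = 13 · 12673
12673 = 19 · 667
667 = 23 · 29
1153243 = 7 · 13 · 19 · 23 · 29, which has 5 distinct prime factors.

5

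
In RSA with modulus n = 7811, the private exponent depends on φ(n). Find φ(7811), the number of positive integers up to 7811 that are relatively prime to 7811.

Factor: 7811 = 73 · 107.
φ(7811) = (73−1) · (107−1) = 72 · 106 = 7632.

7632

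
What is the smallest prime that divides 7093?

7093 is odd.
Digit sum 19, not divisible by 3.
Ends in 3: not divisible by 5.
7: 7093 = 7·1013 + 2
11: 7093 = 11·644 + 9
13: 7093 = 13·545 + 8
17: 7093 = 17·417 + 4
19: 7093 = 19·373 + 6
23: 7093 = 23·308 + 9
29: 7093 = 29·244 + 17
31: 7093 = 31·228 + 25
37: 7093 = 37·191 + 26
41: 7093 = 41·173

41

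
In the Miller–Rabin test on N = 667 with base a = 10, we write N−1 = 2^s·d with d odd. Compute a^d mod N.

667 − 1 = 666 = 2^1 · 333, so d = 333.
10^1 ≡ 10 (mod 667)
10^2 ≡ 10^2 = 100 ≡ 100 (mod 667)
10^4 ≡ 100^2 = 10000 ≡ 662 (mod 667)
10^8 ≡ 662^2 = 438244 ≡ 25 (mod 667)
10^16 ≡ 25^2 = 625 ≡ 625 (mod 667)
10^32 ≡ 625^2 = 390625 ≡ 430 (mod 667)
10^64 ≡ 430^2 = 184900 ≡ 141 (mod 667)
10^128 ≡ 141^2 = 19881 ≡ 538 (mod 667)
10^256 ≡ 538^2 = 289444 ≡ 633 (mod 667)
333 = 256 + 64 + 8 + 4 + 1 in binary powers of 2.
So 10^333 ≡ 633 · 141 · 25 · 662 · 10 ≡ 172 (mod 667).
Squaring chain: 172; never reaches −1, so base 10 is a Miller–Rabin witness that 667 is composite.

172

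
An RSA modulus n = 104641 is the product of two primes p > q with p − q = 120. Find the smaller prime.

Since p = q + 120, we have 104641 = q(q + 120), so q² + 120q − 104641 = 0.
Discriminant: 120² + 4·104641 = 14400 + 418564 = 432964; √432964 = 658.
q = (−120 + 658)/2 = 269, and p = q + 120 = 389.
Check: 269 · 389 = 104641.

269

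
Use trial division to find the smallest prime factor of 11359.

37

11359 is odd.
Digit sum 19, not divisible by 3.
Ends in 9: not divisible by 5.
7: 11359 = 7·1622 + 5
11: 11359 = 11·1032 + 7
13: 11359 = 13·873 + 10
17: 11359 = 17·668 + 3
19: 11359 = 19·597 + 16
23: 11359 = 23·493 + 20
29: 11359 = 29·391 + 20
31: 11359 = 31·366 + 13
37: 11359 = 37·307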